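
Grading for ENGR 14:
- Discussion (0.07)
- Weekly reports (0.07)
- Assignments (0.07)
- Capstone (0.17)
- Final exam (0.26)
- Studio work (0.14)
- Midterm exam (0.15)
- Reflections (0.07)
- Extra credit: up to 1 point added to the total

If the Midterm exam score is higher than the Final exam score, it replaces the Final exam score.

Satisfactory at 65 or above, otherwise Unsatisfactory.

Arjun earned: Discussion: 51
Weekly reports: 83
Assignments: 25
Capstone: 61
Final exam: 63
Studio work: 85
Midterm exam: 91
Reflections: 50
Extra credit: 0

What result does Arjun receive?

Midterm exam (91) > Final exam (63), so Final exam counts as 91.
Weighted total:
  Discussion 51 × 0.07 = 3.57
  Weekly reports 83 × 0.07 = 5.81
  Assignments 25 × 0.07 = 1.75
  Capstone 61 × 0.17 = 10.37
  Final exam 91 × 0.26 = 23.66
  Studio work 85 × 0.14 = 11.9
  Midterm exam 91 × 0.15 = 13.65
  Reflections 50 × 0.07 = 3.5
Sum = 74.21
Extra credit: 74.21 + 0 = 74.21
74.21 ≥ 65 → Satisfactory

Satisfactory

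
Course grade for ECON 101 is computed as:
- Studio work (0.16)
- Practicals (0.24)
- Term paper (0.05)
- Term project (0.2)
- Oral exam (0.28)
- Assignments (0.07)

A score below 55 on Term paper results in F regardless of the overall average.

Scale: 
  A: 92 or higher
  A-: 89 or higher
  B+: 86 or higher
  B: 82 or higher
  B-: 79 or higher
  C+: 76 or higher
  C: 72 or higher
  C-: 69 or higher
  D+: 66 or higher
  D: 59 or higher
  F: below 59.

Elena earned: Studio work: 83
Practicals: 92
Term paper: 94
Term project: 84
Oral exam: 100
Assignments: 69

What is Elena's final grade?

Term paper score 94 ≥ 55: minimum met.
Weighted total:
  Studio work 83 × 0.16 = 13.28
  Practicals 92 × 0.24 = 22.08
  Term paper 94 × 0.05 = 4.7
  Term project 84 × 0.2 = 16.8
  Oral exam 100 × 0.28 = 28
  Assignments 69 × 0.07 = 4.83
Sum = 89.69
89.69 is ≥ 89 and < 92 → A-

A-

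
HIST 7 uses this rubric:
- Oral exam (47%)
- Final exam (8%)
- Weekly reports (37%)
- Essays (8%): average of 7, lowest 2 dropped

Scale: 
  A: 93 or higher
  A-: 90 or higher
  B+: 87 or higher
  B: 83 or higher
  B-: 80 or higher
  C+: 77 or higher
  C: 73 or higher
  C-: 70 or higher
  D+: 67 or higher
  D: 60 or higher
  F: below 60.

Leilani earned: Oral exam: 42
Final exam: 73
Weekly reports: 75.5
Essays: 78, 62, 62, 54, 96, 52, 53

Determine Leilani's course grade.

Essays: drop 52, 53 → average of remaining 5 = 352/5 = 70.4
Weighted total:
  Oral exam 42 × 0.47 = 19.74
  Final exam 73 × 0.08 = 5.84
  Weekly reports 75.5 × 0.37 = 27.935
  Essays 70.4 × 0.08 = 5.632
Sum = 59.147
59.147 < 60 → F

F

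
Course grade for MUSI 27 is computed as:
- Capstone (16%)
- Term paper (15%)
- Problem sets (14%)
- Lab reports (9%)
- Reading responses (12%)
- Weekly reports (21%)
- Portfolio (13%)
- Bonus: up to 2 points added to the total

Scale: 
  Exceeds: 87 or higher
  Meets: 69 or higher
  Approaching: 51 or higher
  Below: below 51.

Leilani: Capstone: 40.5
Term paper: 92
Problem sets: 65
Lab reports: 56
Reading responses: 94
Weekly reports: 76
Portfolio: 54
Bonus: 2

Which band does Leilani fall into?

Meets

Weighted total:
  Capstone 40.5 × 0.16 = 6.48
  Term paper 92 × 0.15 = 13.8
  Problem sets 65 × 0.14 = 9.1
  Lab reports 56 × 0.09 = 5.04
  Reading responses 94 × 0.12 = 11.28
  Weekly reports 76 × 0.21 = 15.96
  Portfolio 54 × 0.13 = 7.02
Sum = 68.68
Bonus: 68.68 + 2 = 70.68
70.68 is ≥ 69 and < 87 → Meets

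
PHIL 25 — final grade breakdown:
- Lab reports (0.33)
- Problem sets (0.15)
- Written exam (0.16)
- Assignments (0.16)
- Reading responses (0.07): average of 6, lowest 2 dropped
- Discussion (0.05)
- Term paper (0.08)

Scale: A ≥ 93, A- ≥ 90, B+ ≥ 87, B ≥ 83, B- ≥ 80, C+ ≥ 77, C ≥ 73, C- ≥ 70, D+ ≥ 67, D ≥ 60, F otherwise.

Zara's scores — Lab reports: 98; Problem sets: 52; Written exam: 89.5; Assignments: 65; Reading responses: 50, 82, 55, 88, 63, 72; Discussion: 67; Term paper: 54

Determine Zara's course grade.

C+

Reading responses: drop 50, 55 → average of remaining 4 = 305/4 = 76.25
Weighted total:
  Lab reports 98 × 0.33 = 32.34
  Problem sets 52 × 0.15 = 7.8
  Written exam 89.5 × 0.16 = 14.32
  Assignments 65 × 0.16 = 10.4
  Reading responses 76.25 × 0.07 = 5.3375
  Discussion 67 × 0.05 = 3.35
  Term paper 54 × 0.08 = 4.32
Sum = 77.8675
77.8675 is ≥ 77 and < 80 → C+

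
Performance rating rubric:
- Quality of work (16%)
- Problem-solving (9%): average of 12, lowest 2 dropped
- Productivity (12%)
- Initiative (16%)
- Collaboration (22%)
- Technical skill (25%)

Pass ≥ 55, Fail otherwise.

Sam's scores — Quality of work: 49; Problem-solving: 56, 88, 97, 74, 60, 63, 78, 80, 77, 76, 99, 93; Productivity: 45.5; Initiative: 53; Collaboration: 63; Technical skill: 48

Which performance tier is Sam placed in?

Problem-solving: drop 56, 60 → average of remaining 10 = 825/10 = 82.5
Weighted total:
  Quality of work 49 × 0.16 = 7.84
  Problem-solving 82.5 × 0.09 = 7.425
  Productivity 45.5 × 0.12 = 5.46
  Initiative 53 × 0.16 = 8.48
  Collaboration 63 × 0.22 = 13.86
  Technical skill 48 × 0.25 = 12
Sum = 55.065
55.065 ≥ 55 → Pass

Pass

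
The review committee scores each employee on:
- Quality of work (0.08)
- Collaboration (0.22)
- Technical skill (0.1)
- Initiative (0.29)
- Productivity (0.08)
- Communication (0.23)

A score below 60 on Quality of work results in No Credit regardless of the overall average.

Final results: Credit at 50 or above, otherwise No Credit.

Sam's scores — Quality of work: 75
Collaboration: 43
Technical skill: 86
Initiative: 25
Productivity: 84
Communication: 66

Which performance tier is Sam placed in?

Credit

Quality of work score 75 ≥ 60: minimum met.
Weighted total:
  Quality of work 75 × 0.08 = 6
  Collaboration 43 × 0.22 = 9.46
  Technical skill 86 × 0.1 = 8.6
  Initiative 25 × 0.29 = 7.25
  Productivity 84 × 0.08 = 6.72
  Communication 66 × 0.23 = 15.18
Sum = 53.21
53.21 ≥ 50 → Credit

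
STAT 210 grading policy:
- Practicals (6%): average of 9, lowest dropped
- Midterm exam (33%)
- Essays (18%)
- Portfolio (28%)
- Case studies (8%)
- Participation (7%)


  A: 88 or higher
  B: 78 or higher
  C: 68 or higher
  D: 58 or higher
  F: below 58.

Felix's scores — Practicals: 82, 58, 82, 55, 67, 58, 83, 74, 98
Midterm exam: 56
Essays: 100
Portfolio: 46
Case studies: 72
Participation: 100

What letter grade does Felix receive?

Practicals: drop 55 → average of remaining 8 = 602/8 = 75.25
Weighted total:
  Practicals 75.25 × 0.06 = 4.515
  Midterm exam 56 × 0.33 = 18.48
  Essays 100 × 0.18 = 18
  Portfolio 46 × 0.28 = 12.88
  Case studies 72 × 0.08 = 5.76
  Participation 100 × 0.07 = 7
Sum = 66.635
66.635 is ≥ 58 and < 68 → D

D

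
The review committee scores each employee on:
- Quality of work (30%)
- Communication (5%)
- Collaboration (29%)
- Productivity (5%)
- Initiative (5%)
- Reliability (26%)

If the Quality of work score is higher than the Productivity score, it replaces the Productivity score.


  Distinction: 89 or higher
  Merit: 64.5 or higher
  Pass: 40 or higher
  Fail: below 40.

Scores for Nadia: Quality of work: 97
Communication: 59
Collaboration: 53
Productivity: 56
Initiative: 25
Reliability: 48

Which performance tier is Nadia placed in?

Merit

Quality of work (97) > Productivity (56), so Productivity counts as 97.
Weighted total:
  Quality of work 97 × 0.3 = 29.1
  Communication 59 × 0.05 = 2.95
  Collaboration 53 × 0.29 = 15.37
  Productivity 97 × 0.05 = 4.85
  Initiative 25 × 0.05 = 1.25
  Reliability 48 × 0.26 = 12.48
Sum = 66
66 is ≥ 64.5 and < 89 → Merit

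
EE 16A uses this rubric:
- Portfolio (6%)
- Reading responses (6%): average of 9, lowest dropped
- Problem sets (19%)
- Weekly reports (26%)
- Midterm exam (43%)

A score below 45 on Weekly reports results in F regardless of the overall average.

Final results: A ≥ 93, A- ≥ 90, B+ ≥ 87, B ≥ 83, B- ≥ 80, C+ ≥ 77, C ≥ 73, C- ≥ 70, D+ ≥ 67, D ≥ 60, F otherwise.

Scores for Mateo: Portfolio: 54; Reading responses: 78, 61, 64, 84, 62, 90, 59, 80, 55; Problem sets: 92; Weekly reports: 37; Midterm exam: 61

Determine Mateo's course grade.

F

Reading responses: drop 55 → average of remaining 8 = 578/8 = 72.25
Weekly reports score 37 < 45: minimum not met.
Weighted total:
  Portfolio 54 × 0.06 = 3.24
  Reading responses 72.25 × 0.06 = 4.335
  Problem sets 92 × 0.19 = 17.48
  Weekly reports 37 × 0.26 = 9.62
  Midterm exam 61 × 0.43 = 26.23
Sum = 60.905
Because the Weekly reports minimum was not met, the result is F.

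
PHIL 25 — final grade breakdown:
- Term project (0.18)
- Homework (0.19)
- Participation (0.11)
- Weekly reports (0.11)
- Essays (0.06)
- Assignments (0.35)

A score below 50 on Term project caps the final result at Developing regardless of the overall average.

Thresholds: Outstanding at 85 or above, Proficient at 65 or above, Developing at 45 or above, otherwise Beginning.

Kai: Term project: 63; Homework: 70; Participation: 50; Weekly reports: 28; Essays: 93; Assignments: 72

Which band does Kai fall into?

Developing

Term project score 63 ≥ 50: minimum met.
Weighted total:
  Term project 63 × 0.18 = 11.34
  Homework 70 × 0.19 = 13.3
  Participation 50 × 0.11 = 5.5
  Weekly reports 28 × 0.11 = 3.08
  Essays 93 × 0.06 = 5.58
  Assignments 72 × 0.35 = 25.2
Sum = 64
64 is ≥ 45 and < 65 → Developing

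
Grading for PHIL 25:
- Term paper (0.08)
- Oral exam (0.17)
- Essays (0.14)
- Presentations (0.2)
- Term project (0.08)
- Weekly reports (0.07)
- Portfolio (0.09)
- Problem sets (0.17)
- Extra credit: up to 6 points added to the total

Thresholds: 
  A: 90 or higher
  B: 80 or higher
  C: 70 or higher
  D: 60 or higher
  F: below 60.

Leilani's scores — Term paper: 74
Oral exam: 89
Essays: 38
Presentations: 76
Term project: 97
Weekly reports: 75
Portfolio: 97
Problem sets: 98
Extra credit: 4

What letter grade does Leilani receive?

Weighted total:
  Term paper 74 × 0.08 = 5.92
  Oral exam 89 × 0.17 = 15.13
  Essays 38 × 0.14 = 5.32
  Presentations 76 × 0.2 = 15.2
  Term project 97 × 0.08 = 7.76
  Weekly reports 75 × 0.07 = 5.25
  Portfolio 97 × 0.09 = 8.73
  Problem sets 98 × 0.17 = 16.66
Sum = 79.97
Extra credit: 79.97 + 4 = 83.97
83.97 is ≥ 80 and < 90 → B

B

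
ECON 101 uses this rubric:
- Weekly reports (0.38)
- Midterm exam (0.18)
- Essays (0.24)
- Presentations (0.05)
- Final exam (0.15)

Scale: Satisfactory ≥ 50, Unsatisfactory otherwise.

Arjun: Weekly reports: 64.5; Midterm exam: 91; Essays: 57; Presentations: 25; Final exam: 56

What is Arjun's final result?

Weighted total:
  Weekly reports 64.5 × 0.38 = 24.51
  Midterm exam 91 × 0.18 = 16.38
  Essays 57 × 0.24 = 13.68
  Presentations 25 × 0.05 = 1.25
  Final exam 56 × 0.15 = 8.4
Sum = 64.22
64.22 ≥ 50 → Satisfactory

Satisfactory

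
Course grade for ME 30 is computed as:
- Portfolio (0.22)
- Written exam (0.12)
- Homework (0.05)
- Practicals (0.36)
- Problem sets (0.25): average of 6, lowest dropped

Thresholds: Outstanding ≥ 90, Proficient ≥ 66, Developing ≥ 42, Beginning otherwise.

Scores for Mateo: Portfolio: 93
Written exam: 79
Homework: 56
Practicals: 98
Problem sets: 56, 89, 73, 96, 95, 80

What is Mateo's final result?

Problem sets: drop 56 → average of remaining 5 = 433/5 = 86.6
Weighted total:
  Portfolio 93 × 0.22 = 20.46
  Written exam 79 × 0.12 = 9.48
  Homework 56 × 0.05 = 2.8
  Practicals 98 × 0.36 = 35.28
  Problem sets 86.6 × 0.25 = 21.65
Sum = 89.67
89.67 is ≥ 66 and < 90 → Proficient

Proficient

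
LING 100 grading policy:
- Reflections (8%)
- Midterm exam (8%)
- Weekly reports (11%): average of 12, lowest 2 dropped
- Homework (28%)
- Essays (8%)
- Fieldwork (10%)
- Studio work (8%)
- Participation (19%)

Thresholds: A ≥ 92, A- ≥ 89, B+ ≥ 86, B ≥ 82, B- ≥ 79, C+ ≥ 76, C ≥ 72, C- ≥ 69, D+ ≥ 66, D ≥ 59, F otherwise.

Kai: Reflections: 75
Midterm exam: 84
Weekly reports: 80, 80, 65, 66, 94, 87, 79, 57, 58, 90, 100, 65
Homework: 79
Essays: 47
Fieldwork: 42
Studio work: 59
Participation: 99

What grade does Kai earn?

Weekly reports: drop 57, 58 → average of remaining 10 = 806/10 = 80.6
Weighted total:
  Reflections 75 × 0.08 = 6
  Midterm exam 84 × 0.08 = 6.72
  Weekly reports 80.6 × 0.11 = 8.866
  Homework 79 × 0.28 = 22.12
  Essays 47 × 0.08 = 3.76
  Fieldwork 42 × 0.1 = 4.2
  Studio work 59 × 0.08 = 4.72
  Participation 99 × 0.19 = 18.81
Sum = 75.196
75.196 is ≥ 72 and < 76 → C

C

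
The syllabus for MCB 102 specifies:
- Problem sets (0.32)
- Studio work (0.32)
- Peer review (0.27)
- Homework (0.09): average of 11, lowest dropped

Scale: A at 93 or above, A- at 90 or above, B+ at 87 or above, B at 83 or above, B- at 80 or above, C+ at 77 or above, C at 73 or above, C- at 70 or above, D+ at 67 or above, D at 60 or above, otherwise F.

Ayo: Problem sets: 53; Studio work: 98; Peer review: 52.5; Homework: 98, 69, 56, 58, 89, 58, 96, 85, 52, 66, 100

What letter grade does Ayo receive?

Homework: drop 52 → average of remaining 10 = 775/10 = 77.5
Weighted total:
  Problem sets 53 × 0.32 = 16.96
  Studio work 98 × 0.32 = 31.36
  Peer review 52.5 × 0.27 = 14.175
  Homework 77.5 × 0.09 = 6.975
Sum = 69.47
69.47 is ≥ 67 and < 70 → D+

D+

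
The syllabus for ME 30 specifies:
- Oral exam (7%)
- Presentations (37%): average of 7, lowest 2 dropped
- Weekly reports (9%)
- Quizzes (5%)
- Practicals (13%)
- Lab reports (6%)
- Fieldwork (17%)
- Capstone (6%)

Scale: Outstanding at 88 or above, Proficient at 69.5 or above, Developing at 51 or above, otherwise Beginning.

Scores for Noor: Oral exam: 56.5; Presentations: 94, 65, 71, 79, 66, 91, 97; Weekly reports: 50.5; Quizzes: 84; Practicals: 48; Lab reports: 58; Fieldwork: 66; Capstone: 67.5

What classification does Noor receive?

Proficient

Presentations: drop 65, 66 → average of remaining 5 = 432/5 = 86.4
Weighted total:
  Oral exam 56.5 × 0.07 = 3.955
  Presentations 86.4 × 0.37 = 31.968
  Weekly reports 50.5 × 0.09 = 4.545
  Quizzes 84 × 0.05 = 4.2
  Practicals 48 × 0.13 = 6.24
  Lab reports 58 × 0.06 = 3.48
  Fieldwork 66 × 0.17 = 11.22
  Capstone 67.5 × 0.06 = 4.05
Sum = 69.658
69.658 is ≥ 69.5 and < 88 → Proficient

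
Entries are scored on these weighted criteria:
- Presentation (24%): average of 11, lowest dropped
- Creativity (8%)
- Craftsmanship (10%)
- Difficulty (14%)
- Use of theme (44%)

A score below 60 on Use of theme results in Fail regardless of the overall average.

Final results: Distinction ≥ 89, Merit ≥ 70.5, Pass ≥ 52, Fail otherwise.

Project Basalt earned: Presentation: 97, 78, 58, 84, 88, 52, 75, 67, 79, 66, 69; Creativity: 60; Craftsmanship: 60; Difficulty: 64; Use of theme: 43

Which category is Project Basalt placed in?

Presentation: drop 52 → average of remaining 10 = 761/10 = 76.1
Use of theme score 43 < 60: minimum not met.
Weighted total:
  Presentation 76.1 × 0.24 = 18.264
  Creativity 60 × 0.08 = 4.8
  Craftsmanship 60 × 0.1 = 6
  Difficulty 64 × 0.14 = 8.96
  Use of theme 43 × 0.44 = 18.92
Sum = 56.944
Because the Use of theme minimum was not met, the result is Fail.

Fail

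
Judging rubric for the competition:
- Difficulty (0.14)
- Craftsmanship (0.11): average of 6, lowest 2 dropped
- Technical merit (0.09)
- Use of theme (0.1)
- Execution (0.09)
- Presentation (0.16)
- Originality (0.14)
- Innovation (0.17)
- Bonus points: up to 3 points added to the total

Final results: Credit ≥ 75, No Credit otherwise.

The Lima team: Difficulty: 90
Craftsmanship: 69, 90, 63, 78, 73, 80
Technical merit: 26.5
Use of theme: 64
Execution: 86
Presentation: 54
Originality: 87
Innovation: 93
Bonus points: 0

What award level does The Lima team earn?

Craftsmanship: drop 63, 69 → average of remaining 4 = 321/4 = 80.25
Weighted total:
  Difficulty 90 × 0.14 = 12.6
  Craftsmanship 80.25 × 0.11 = 8.8275
  Technical merit 26.5 × 0.09 = 2.385
  Use of theme 64 × 0.1 = 6.4
  Execution 86 × 0.09 = 7.74
  Presentation 54 × 0.16 = 8.64
  Originality 87 × 0.14 = 12.18
  Innovation 93 × 0.17 = 15.81
Sum = 74.5825
Bonus points: 74.5825 + 0 = 74.5825
74.5825 < 75 → No Credit

No Credit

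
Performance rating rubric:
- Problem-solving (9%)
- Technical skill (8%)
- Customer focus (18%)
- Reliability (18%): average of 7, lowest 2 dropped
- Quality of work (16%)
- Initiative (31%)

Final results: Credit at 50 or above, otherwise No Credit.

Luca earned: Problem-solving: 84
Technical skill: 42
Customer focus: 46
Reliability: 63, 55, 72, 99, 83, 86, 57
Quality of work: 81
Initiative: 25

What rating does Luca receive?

Credit

Reliability: drop 55, 57 → average of remaining 5 = 403/5 = 80.6
Weighted total:
  Problem-solving 84 × 0.09 = 7.56
  Technical skill 42 × 0.08 = 3.36
  Customer focus 46 × 0.18 = 8.28
  Reliability 80.6 × 0.18 = 14.508
  Quality of work 81 × 0.16 = 12.96
  Initiative 25 × 0.31 = 7.75
Sum = 54.418
54.418 ≥ 50 → Credit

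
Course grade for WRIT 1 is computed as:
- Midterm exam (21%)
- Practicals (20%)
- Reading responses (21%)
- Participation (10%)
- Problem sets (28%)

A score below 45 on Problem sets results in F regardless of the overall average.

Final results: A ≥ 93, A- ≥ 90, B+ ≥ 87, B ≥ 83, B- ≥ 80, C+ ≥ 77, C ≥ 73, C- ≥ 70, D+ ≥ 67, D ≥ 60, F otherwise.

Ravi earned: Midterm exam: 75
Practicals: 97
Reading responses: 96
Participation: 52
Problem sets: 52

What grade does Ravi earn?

Problem sets score 52 ≥ 45: minimum met.
Weighted total:
  Midterm exam 75 × 0.21 = 15.75
  Practicals 97 × 0.2 = 19.4
  Reading responses 96 × 0.21 = 20.16
  Participation 52 × 0.1 = 5.2
  Problem sets 52 × 0.28 = 14.56
Sum = 75.07
75.07 is ≥ 73 and < 77 → C

C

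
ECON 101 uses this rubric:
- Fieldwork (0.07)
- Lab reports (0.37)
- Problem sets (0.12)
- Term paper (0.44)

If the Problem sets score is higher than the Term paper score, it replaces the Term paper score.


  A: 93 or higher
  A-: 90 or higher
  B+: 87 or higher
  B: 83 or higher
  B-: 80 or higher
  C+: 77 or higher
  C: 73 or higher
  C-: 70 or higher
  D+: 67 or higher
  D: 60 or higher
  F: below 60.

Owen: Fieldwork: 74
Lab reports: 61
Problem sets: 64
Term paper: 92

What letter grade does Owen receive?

C

Problem sets (64) ≤ Term paper (92), so Term paper stays at 92.
Weighted total:
  Fieldwork 74 × 0.07 = 5.18
  Lab reports 61 × 0.37 = 22.57
  Problem sets 64 × 0.12 = 7.68
  Term paper 92 × 0.44 = 40.48
Sum = 75.91
75.91 is ≥ 73 and < 77 → C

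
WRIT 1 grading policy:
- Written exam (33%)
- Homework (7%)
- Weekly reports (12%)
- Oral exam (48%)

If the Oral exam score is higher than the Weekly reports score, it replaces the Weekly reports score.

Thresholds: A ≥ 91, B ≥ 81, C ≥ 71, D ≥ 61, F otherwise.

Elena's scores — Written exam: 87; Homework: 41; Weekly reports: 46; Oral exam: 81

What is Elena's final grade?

C

Oral exam (81) > Weekly reports (46), so Weekly reports counts as 81.
Weighted total:
  Written exam 87 × 0.33 = 28.71
  Homework 41 × 0.07 = 2.87
  Weekly reports 81 × 0.12 = 9.72
  Oral exam 81 × 0.48 = 38.88
Sum = 80.18
80.18 is ≥ 71 and < 81 → C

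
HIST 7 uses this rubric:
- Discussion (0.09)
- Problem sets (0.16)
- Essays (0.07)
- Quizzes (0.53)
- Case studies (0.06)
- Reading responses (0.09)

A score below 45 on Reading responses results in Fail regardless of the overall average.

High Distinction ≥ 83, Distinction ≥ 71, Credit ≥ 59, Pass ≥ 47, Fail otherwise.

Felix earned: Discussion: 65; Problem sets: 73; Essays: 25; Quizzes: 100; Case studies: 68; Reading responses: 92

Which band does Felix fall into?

High Distinction

Reading responses score 92 ≥ 45: minimum met.
Weighted total:
  Discussion 65 × 0.09 = 5.85
  Problem sets 73 × 0.16 = 11.68
  Essays 25 × 0.07 = 1.75
  Quizzes 100 × 0.53 = 53
  Case studies 68 × 0.06 = 4.08
  Reading responses 92 × 0.09 = 8.28
Sum = 84.64
84.64 ≥ 83 → High Distinction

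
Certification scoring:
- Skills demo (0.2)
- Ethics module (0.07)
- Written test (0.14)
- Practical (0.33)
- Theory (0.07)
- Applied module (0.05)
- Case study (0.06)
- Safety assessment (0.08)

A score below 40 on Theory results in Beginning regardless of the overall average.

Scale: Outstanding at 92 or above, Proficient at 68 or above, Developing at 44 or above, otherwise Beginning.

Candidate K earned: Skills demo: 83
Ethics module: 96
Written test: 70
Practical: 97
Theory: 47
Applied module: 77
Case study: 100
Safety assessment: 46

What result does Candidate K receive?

Proficient

Theory score 47 ≥ 40: minimum met.
Weighted total:
  Skills demo 83 × 0.2 = 16.6
  Ethics module 96 × 0.07 = 6.72
  Written test 70 × 0.14 = 9.8
  Practical 97 × 0.33 = 32.01
  Theory 47 × 0.07 = 3.29
  Applied module 77 × 0.05 = 3.85
  Case study 100 × 0.06 = 6
  Safety assessment 46 × 0.08 = 3.68
Sum = 81.95
81.95 is ≥ 68 and < 92 → Proficient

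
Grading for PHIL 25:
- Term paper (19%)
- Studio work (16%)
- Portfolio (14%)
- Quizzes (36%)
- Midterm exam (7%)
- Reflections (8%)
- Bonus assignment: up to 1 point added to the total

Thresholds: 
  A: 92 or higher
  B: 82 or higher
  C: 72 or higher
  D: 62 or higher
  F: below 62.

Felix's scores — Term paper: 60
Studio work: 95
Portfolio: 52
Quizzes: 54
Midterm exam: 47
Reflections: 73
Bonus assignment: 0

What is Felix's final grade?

Weighted total:
  Term paper 60 × 0.19 = 11.4
  Studio work 95 × 0.16 = 15.2
  Portfolio 52 × 0.14 = 7.28
  Quizzes 54 × 0.36 = 19.44
  Midterm exam 47 × 0.07 = 3.29
  Reflections 73 × 0.08 = 5.84
Sum = 62.45
Bonus assignment: 62.45 + 0 = 62.45
62.45 is ≥ 62 and < 72 → D

D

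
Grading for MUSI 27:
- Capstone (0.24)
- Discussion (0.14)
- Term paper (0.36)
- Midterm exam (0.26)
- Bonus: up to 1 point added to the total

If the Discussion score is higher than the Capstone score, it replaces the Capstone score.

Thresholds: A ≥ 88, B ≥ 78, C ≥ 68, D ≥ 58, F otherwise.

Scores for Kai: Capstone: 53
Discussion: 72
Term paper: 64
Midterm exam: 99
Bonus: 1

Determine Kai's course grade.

C

Discussion (72) > Capstone (53), so Capstone counts as 72.
Weighted total:
  Capstone 72 × 0.24 = 17.28
  Discussion 72 × 0.14 = 10.08
  Term paper 64 × 0.36 = 23.04
  Midterm exam 99 × 0.26 = 25.74
Sum = 76.14
Bonus: 76.14 + 1 = 77.14
77.14 is ≥ 68 and < 78 → C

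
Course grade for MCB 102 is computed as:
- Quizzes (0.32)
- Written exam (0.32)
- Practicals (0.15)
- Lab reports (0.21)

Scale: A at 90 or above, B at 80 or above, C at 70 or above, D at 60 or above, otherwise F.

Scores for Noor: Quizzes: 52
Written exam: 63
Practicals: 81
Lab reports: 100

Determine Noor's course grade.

Weighted total:
  Quizzes 52 × 0.32 = 16.64
  Written exam 63 × 0.32 = 20.16
  Practicals 81 × 0.15 = 12.15
  Lab reports 100 × 0.21 = 21
Sum = 69.95
69.95 is ≥ 60 and < 70 → D

D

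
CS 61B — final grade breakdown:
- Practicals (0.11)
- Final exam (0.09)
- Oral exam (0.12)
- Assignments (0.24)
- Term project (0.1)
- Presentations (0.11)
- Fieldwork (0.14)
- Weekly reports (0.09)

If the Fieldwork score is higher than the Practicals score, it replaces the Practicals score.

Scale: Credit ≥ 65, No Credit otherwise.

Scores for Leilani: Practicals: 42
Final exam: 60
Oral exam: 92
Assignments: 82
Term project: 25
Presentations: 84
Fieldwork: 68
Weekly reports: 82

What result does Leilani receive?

Credit

Fieldwork (68) > Practicals (42), so Practicals counts as 68.
Weighted total:
  Practicals 68 × 0.11 = 7.48
  Final exam 60 × 0.09 = 5.4
  Oral exam 92 × 0.12 = 11.04
  Assignments 82 × 0.24 = 19.68
  Term project 25 × 0.1 = 2.5
  Presentations 84 × 0.11 = 9.24
  Fieldwork 68 × 0.14 = 9.52
  Weekly reports 82 × 0.09 = 7.38
Sum = 72.24
72.24 ≥ 65 → Credit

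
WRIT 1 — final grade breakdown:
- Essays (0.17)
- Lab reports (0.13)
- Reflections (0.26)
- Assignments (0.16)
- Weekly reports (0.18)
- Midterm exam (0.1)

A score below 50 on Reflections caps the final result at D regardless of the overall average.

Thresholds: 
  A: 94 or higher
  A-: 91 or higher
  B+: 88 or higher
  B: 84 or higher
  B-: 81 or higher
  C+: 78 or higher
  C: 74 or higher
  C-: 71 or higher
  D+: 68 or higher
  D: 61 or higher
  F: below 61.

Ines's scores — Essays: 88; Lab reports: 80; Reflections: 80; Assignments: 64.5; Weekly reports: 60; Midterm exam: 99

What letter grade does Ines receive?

C

Reflections score 80 ≥ 50: minimum met.
Weighted total:
  Essays 88 × 0.17 = 14.96
  Lab reports 80 × 0.13 = 10.4
  Reflections 80 × 0.26 = 20.8
  Assignments 64.5 × 0.16 = 10.32
  Weekly reports 60 × 0.18 = 10.8
  Midterm exam 99 × 0.1 = 9.9
Sum = 77.18
77.18 is ≥ 74 and < 78 → C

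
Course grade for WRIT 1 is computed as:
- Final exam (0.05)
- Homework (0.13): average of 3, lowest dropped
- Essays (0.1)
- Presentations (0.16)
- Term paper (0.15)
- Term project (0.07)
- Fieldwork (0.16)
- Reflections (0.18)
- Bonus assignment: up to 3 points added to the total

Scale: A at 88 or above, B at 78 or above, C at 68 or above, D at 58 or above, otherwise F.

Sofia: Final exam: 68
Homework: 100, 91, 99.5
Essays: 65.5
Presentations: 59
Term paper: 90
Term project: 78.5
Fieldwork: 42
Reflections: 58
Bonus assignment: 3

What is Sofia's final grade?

C

Homework: drop 91 → average of remaining 2 = 199.5/2 = 99.75
Weighted total:
  Final exam 68 × 0.05 = 3.4
  Homework 99.75 × 0.13 = 12.9675
  Essays 65.5 × 0.1 = 6.55
  Presentations 59 × 0.16 = 9.44
  Term paper 90 × 0.15 = 13.5
  Term project 78.5 × 0.07 = 5.495
  Fieldwork 42 × 0.16 = 6.72
  Reflections 58 × 0.18 = 10.44
Sum = 68.5125
Bonus assignment: 68.5125 + 3 = 71.5125
71.5125 is ≥ 68 and < 78 → C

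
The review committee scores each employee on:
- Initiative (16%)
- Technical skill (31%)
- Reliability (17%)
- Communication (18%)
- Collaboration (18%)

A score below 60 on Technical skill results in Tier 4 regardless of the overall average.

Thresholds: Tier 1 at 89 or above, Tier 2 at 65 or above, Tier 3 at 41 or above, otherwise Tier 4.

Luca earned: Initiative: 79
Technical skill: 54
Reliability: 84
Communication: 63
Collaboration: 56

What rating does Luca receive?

Tier 4

Technical skill score 54 < 60: minimum not met.
Weighted total:
  Initiative 79 × 0.16 = 12.64
  Technical skill 54 × 0.31 = 16.74
  Reliability 84 × 0.17 = 14.28
  Communication 63 × 0.18 = 11.34
  Collaboration 56 × 0.18 = 10.08
Sum = 65.08
Because the Technical skill minimum was not met, the result is Tier 4.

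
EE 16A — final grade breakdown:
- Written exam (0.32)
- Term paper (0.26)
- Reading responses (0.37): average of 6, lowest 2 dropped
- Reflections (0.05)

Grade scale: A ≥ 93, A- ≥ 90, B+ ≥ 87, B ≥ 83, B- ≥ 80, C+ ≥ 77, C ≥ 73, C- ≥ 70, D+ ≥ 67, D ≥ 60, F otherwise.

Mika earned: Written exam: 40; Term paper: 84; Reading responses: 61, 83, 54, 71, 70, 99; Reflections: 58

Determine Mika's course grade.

D+

Reading responses: drop 54, 61 → average of remaining 4 = 323/4 = 80.75
Weighted total:
  Written exam 40 × 0.32 = 12.8
  Term paper 84 × 0.26 = 21.84
  Reading responses 80.75 × 0.37 = 29.8775
  Reflections 58 × 0.05 = 2.9
Sum = 67.4175
67.4175 is ≥ 67 and < 70 → D+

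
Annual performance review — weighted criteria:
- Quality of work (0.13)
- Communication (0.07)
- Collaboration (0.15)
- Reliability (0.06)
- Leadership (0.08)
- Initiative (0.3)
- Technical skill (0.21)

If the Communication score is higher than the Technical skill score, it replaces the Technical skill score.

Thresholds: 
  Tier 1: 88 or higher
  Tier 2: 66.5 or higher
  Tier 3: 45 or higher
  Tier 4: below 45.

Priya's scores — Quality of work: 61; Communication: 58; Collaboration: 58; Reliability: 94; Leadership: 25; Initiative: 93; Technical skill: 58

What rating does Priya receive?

Tier 2

Communication (58) ≤ Technical skill (58), so Technical skill stays at 58.
Weighted total:
  Quality of work 61 × 0.13 = 7.93
  Communication 58 × 0.07 = 4.06
  Collaboration 58 × 0.15 = 8.7
  Reliability 94 × 0.06 = 5.64
  Leadership 25 × 0.08 = 2
  Initiative 93 × 0.3 = 27.9
  Technical skill 58 × 0.21 = 12.18
Sum = 68.41
68.41 is ≥ 66.5 and < 88 → Tier 2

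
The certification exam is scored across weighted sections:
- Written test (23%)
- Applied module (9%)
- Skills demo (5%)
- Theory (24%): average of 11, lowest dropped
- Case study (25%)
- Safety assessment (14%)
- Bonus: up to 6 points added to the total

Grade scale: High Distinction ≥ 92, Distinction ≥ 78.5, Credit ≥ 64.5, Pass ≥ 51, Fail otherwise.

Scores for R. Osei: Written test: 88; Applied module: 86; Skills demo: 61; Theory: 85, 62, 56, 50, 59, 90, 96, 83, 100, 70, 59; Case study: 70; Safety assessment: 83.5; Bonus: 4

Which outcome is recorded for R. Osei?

Theory: drop 50 → average of remaining 10 = 760/10 = 76
Weighted total:
  Written test 88 × 0.23 = 20.24
  Applied module 86 × 0.09 = 7.74
  Skills demo 61 × 0.05 = 3.05
  Theory 76 × 0.24 = 18.24
  Case study 70 × 0.25 = 17.5
  Safety assessment 83.5 × 0.14 = 11.69
Sum = 78.46
Bonus: 78.46 + 4 = 82.46
82.46 is ≥ 78.5 and < 92 → Distinction

Distinction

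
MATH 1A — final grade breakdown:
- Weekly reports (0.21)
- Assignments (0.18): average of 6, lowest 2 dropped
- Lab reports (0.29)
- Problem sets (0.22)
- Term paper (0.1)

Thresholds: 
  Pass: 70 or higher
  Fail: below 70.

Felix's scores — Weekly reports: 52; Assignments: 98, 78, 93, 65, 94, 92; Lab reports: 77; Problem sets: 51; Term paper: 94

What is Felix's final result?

Pass

Assignments: drop 65, 78 → average of remaining 4 = 377/4 = 94.25
Weighted total:
  Weekly reports 52 × 0.21 = 10.92
  Assignments 94.25 × 0.18 = 16.965
  Lab reports 77 × 0.29 = 22.33
  Problem sets 51 × 0.22 = 11.22
  Term paper 94 × 0.1 = 9.4
Sum = 70.835
70.835 ≥ 70 → Pass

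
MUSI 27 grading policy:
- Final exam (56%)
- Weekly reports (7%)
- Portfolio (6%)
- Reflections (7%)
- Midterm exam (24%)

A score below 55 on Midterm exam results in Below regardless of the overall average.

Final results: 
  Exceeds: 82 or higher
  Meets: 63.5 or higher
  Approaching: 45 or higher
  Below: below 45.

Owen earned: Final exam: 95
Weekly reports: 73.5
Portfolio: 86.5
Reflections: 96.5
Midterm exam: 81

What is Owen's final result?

Midterm exam score 81 ≥ 55: minimum met.
Weighted total:
  Final exam 95 × 0.56 = 53.2
  Weekly reports 73.5 × 0.07 = 5.145
  Portfolio 86.5 × 0.06 = 5.19
  Reflections 96.5 × 0.07 = 6.755
  Midterm exam 81 × 0.24 = 19.44
Sum = 89.73
89.73 ≥ 82 → Exceeds

Exceeds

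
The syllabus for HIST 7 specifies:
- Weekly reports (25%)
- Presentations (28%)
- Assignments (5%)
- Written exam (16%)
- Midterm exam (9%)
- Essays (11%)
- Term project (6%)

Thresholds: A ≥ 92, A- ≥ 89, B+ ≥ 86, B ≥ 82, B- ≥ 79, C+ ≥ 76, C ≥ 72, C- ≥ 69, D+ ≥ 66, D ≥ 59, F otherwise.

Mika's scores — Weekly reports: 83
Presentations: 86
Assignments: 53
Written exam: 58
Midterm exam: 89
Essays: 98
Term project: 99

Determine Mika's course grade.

Weighted total:
  Weekly reports 83 × 0.25 = 20.75
  Presentations 86 × 0.28 = 24.08
  Assignments 53 × 0.05 = 2.65
  Written exam 58 × 0.16 = 9.28
  Midterm exam 89 × 0.09 = 8.01
  Essays 98 × 0.11 = 10.78
  Term project 99 × 0.06 = 5.94
Sum = 81.49
81.49 is ≥ 79 and < 82 → B-

B-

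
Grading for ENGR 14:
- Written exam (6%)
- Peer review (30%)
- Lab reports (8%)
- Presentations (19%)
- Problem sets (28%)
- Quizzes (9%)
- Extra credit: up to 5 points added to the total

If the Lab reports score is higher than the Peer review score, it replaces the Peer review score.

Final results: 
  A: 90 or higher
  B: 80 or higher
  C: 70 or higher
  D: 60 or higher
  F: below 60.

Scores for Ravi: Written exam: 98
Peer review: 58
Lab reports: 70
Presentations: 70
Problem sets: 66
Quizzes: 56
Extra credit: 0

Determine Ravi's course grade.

D

Lab reports (70) > Peer review (58), so Peer review counts as 70.
Weighted total:
  Written exam 98 × 0.06 = 5.88
  Peer review 70 × 0.3 = 21
  Lab reports 70 × 0.08 = 5.6
  Presentations 70 × 0.19 = 13.3
  Problem sets 66 × 0.28 = 18.48
  Quizzes 56 × 0.09 = 5.04
Sum = 69.3
Extra credit: 69.3 + 0 = 69.3
69.3 is ≥ 60 and < 70 → D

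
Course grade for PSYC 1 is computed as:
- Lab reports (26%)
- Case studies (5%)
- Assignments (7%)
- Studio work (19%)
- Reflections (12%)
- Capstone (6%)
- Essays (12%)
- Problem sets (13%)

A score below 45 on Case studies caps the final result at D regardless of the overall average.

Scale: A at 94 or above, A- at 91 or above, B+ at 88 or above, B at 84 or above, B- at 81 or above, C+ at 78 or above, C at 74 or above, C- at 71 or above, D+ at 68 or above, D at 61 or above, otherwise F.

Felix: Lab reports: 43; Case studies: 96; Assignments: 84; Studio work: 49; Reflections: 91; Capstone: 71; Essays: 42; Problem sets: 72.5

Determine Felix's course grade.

F

Case studies score 96 ≥ 45: minimum met.
Weighted total:
  Lab reports 43 × 0.26 = 11.18
  Case studies 96 × 0.05 = 4.8
  Assignments 84 × 0.07 = 5.88
  Studio work 49 × 0.19 = 9.31
  Reflections 91 × 0.12 = 10.92
  Capstone 71 × 0.06 = 4.26
  Essays 42 × 0.12 = 5.04
  Problem sets 72.5 × 0.13 = 9.425
Sum = 60.815
60.815 < 61 → F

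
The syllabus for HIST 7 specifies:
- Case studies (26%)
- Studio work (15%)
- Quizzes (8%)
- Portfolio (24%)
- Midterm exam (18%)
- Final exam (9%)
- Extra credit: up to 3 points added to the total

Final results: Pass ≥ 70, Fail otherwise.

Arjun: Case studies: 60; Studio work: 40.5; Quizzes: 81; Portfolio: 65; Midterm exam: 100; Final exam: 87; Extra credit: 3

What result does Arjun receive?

Weighted total:
  Case studies 60 × 0.26 = 15.6
  Studio work 40.5 × 0.15 = 6.075
  Quizzes 81 × 0.08 = 6.48
  Portfolio 65 × 0.24 = 15.6
  Midterm exam 100 × 0.18 = 18
  Final exam 87 × 0.09 = 7.83
Sum = 69.585
Extra credit: 69.585 + 3 = 72.585
72.585 ≥ 70 → Pass

Pass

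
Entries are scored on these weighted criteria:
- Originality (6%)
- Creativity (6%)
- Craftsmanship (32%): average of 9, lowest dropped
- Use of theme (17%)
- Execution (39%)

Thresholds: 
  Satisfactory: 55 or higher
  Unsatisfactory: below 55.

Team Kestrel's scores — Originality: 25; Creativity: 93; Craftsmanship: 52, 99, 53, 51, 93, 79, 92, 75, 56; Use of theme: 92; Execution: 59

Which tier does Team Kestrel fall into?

Craftsmanship: drop 51 → average of remaining 8 = 599/8 = 74.875
Weighted total:
  Originality 25 × 0.06 = 1.5
  Creativity 93 × 0.06 = 5.58
  Craftsmanship 74.875 × 0.32 = 23.96
  Use of theme 92 × 0.17 = 15.64
  Execution 59 × 0.39 = 23.01
Sum = 69.69
69.69 ≥ 55 → Satisfactory

Satisfactory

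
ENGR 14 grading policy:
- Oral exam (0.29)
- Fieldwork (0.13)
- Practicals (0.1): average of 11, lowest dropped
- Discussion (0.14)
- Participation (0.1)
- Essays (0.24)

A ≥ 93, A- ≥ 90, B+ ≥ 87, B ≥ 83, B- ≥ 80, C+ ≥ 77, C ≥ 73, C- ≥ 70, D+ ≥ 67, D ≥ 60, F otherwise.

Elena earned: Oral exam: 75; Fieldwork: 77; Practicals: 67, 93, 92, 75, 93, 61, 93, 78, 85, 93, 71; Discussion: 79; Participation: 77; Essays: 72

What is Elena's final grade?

Practicals: drop 61 → average of remaining 10 = 840/10 = 84
Weighted total:
  Oral exam 75 × 0.29 = 21.75
  Fieldwork 77 × 0.13 = 10.01
  Practicals 84 × 0.1 = 8.4
  Discussion 79 × 0.14 = 11.06
  Participation 77 × 0.1 = 7.7
  Essays 72 × 0.24 = 17.28
Sum = 76.2
76.2 is ≥ 73 and < 77 → C

C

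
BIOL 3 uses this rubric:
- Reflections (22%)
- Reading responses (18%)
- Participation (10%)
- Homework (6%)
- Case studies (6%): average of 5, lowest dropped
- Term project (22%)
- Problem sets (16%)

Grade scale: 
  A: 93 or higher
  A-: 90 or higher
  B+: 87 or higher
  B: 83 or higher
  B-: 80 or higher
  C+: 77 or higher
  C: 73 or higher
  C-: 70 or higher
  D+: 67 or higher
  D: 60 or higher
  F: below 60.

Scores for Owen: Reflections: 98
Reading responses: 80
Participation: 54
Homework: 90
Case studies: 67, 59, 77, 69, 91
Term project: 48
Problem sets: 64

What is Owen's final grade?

Case studies: drop 59 → average of remaining 4 = 304/4 = 76
Weighted total:
  Reflections 98 × 0.22 = 21.56
  Reading responses 80 × 0.18 = 14.4
  Participation 54 × 0.1 = 5.4
  Homework 90 × 0.06 = 5.4
  Case studies 76 × 0.06 = 4.56
  Term project 48 × 0.22 = 10.56
  Problem sets 64 × 0.16 = 10.24
Sum = 72.12
72.12 is ≥ 70 and < 73 → C-

C-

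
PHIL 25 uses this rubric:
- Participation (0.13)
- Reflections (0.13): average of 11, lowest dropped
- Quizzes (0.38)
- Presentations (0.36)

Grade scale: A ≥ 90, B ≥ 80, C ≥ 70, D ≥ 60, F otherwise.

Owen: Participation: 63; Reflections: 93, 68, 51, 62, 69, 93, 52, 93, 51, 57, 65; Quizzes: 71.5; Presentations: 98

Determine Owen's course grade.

C

Reflections: drop 51 → average of remaining 10 = 703/10 = 70.3
Weighted total:
  Participation 63 × 0.13 = 8.19
  Reflections 70.3 × 0.13 = 9.139
  Quizzes 71.5 × 0.38 = 27.17
  Presentations 98 × 0.36 = 35.28
Sum = 79.779
79.779 is ≥ 70 and < 80 → C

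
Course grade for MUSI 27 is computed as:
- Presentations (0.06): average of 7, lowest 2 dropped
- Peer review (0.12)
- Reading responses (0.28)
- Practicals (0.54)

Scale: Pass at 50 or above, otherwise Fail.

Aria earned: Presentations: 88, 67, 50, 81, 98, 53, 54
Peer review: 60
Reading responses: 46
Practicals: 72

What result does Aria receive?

Presentations: drop 50, 53 → average of remaining 5 = 388/5 = 77.6
Weighted total:
  Presentations 77.6 × 0.06 = 4.656
  Peer review 60 × 0.12 = 7.2
  Reading responses 46 × 0.28 = 12.88
  Practicals 72 × 0.54 = 38.88
Sum = 63.616
63.616 ≥ 50 → Pass

Pass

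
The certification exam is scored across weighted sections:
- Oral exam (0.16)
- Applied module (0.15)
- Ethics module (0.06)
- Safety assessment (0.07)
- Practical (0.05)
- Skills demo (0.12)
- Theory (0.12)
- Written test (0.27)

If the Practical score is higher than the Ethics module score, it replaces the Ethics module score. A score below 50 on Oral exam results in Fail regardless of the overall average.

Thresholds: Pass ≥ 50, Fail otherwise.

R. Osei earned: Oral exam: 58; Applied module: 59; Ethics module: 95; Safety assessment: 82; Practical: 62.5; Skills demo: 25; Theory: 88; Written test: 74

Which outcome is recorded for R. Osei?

Pass

Practical (62.5) ≤ Ethics module (95), so Ethics module stays at 95.
Oral exam score 58 ≥ 50: minimum met.
Weighted total:
  Oral exam 58 × 0.16 = 9.28
  Applied module 59 × 0.15 = 8.85
  Ethics module 95 × 0.06 = 5.7
  Safety assessment 82 × 0.07 = 5.74
  Practical 62.5 × 0.05 = 3.125
  Skills demo 25 × 0.12 = 3
  Theory 88 × 0.12 = 10.56
  Written test 74 × 0.27 = 19.98
Sum = 66.235
66.235 ≥ 50 → Pass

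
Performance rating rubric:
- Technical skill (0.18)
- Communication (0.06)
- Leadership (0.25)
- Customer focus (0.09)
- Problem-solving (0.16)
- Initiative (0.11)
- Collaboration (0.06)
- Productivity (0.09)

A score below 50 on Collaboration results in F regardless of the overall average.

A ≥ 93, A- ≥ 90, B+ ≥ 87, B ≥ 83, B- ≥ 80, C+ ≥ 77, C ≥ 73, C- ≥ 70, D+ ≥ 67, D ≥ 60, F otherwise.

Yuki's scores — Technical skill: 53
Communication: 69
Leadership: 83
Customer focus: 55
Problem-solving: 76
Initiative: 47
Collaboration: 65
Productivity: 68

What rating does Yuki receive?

Collaboration score 65 ≥ 50: minimum met.
Weighted total:
  Technical skill 53 × 0.18 = 9.54
  Communication 69 × 0.06 = 4.14
  Leadership 83 × 0.25 = 20.75
  Customer focus 55 × 0.09 = 4.95
  Problem-solving 76 × 0.16 = 12.16
  Initiative 47 × 0.11 = 5.17
  Collaboration 65 × 0.06 = 3.9
  Productivity 68 × 0.09 = 6.12
Sum = 66.73
66.73 is ≥ 60 and < 67 → D

D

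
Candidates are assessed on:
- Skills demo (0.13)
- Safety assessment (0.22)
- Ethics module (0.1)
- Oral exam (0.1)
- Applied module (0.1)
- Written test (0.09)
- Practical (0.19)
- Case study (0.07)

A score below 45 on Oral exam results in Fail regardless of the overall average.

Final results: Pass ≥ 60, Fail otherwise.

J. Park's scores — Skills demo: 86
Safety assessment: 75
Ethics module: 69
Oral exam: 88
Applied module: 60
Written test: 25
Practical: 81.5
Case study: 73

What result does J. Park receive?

Pass

Oral exam score 88 ≥ 45: minimum met.
Weighted total:
  Skills demo 86 × 0.13 = 11.18
  Safety assessment 75 × 0.22 = 16.5
  Ethics module 69 × 0.1 = 6.9
  Oral exam 88 × 0.1 = 8.8
  Applied module 60 × 0.1 = 6
  Written test 25 × 0.09 = 2.25
  Practical 81.5 × 0.19 = 15.485
  Case study 73 × 0.07 = 5.11
Sum = 72.225
72.225 ≥ 60 → Pass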